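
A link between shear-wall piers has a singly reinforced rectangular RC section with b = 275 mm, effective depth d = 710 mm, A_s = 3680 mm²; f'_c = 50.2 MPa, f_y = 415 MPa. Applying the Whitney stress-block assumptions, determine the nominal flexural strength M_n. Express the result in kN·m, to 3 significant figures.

M_n ≈ 985 kN·m

T = A_s f_y = 3680 × 415 = 1527200 N = 1527.2 kN.
From C = T: a = T/(0.85 f'_c b) = 1527200/(0.85 × 50.2 × 275) = 130.15 mm.
M_n = T(d − a/2) = 1527.2 kN × (710 − 65.075) mm = 984.93 kN·m.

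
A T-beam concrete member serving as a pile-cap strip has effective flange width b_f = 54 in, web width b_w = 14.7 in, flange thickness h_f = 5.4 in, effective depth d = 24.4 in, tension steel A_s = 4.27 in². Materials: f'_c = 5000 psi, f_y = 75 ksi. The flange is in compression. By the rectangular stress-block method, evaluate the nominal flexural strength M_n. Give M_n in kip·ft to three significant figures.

Tension: T = A_s f_y = 4.27 × 75 = 320.25 kips.
Try a within the flange: a = T/(0.85 f'_c b_f) = 320.25/(0.85 × 5 × 54) = 1.395 in.
Since a = 1.395 ≤ h_f = 5.4 in, the stress block lies entirely in the flange; analyse as a rectangular beam of width b_f.
M_n = T(d − a/2) = 320.25 × (24.4 − 0.6975) = 7590.7 kip·in.
M_n = 7590.7/12 = 632.56 kip·ft.

M_n ≈ 633 kip·ft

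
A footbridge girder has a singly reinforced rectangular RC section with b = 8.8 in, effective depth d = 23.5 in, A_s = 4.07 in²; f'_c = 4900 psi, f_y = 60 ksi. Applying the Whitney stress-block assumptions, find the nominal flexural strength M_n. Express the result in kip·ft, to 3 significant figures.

M_n ≈ 410 kip·ft

T = A_s f_y = 4.07 × 60 = 244.2 kips.
a = T/(0.85 f'_c b) = 244.2/(0.85 × 4.9 × 8.8) = 6.663 in.
M_n = T(d − a/2) = 244.2 × (23.5 − 3.3315) = 4925.1 kip·in = 4925.1/12 = 410.43 kip·ft.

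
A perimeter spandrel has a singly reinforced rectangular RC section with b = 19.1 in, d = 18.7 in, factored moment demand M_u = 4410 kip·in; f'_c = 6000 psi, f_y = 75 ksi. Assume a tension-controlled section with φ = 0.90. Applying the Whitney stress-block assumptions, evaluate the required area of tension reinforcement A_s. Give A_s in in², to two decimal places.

M_n = M_u/φ = 4410/0.90 = 4900 kip·in.
From M_n = 0.85 f'_c a b (d − a/2):
a = d − √(d² − 2M_n/(0.85 f'_c b)) = 18.7 − √(18.7² − 2 × 4900/(0.85 × 6 × 19.1)) = 2.918 in.
A_s = 0.85 f'_c a b / f_y = 0.85 × 6 × 2.918 × 19.1 / 75 = 3.790 in².

A_s ≈ 3.79 in²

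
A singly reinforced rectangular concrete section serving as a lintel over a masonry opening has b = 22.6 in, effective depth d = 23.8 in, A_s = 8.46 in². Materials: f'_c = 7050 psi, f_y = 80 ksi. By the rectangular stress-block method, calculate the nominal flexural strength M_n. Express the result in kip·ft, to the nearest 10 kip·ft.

M_n ≈ 1200 kip·ft

T = A_s f_y = 8.46 × 80 = 676.8 kips.
a = T/(0.85 f'_c b) = 676.8/(0.85 × 7.05 × 22.6) = 4.997 in.
M_n = T(d − a/2) = 676.8 × (23.8 − 2.4985) = 14416.9 kip·in = 14416.9/12 = 1201.41 kip·ft.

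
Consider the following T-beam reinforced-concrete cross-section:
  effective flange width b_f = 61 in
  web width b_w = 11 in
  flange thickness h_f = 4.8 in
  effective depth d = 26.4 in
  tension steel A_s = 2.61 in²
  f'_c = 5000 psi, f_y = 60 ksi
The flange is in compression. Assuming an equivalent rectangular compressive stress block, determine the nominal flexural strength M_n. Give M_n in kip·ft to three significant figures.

M_n ≈ 341 kip·ft

Tension: T = A_s f_y = 2.61 × 60 = 156.6 kips.
Try a within the flange: a = T/(0.85 f'_c b_f) = 156.6/(0.85 × 5 × 61) = 0.604 in.
Since a = 0.604 ≤ h_f = 4.8 in, the stress block lies entirely in the flange; analyse as a rectangular beam of width b_f.
M_n = T(d − a/2) = 156.6 × (26.4 − 0.302) = 4086.9 kip·in.
M_n = 4086.9/12 = 340.58 kip·ft.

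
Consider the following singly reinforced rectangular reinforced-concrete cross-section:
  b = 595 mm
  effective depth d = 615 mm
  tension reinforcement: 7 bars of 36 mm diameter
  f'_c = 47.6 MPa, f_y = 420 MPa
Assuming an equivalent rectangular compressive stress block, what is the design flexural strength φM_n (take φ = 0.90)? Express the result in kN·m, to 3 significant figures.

A_s = 7 × 1018 = 7126 mm².
T = A_s f_y = 7126 × 420 = 2992920 N = 2992.92 kN.
From C = T: a = T/(0.85 f'_c b) = 2992920/(0.85 × 47.6 × 595) = 124.32 mm.
M_n = T(d − a/2) = 2992.92 kN × (615 − 62.16) mm = 1654.61 kN·m.
φM_n = 0.90 × 1654.61 = 1489.15 kN·m.

φM_n ≈ 1490 kN·m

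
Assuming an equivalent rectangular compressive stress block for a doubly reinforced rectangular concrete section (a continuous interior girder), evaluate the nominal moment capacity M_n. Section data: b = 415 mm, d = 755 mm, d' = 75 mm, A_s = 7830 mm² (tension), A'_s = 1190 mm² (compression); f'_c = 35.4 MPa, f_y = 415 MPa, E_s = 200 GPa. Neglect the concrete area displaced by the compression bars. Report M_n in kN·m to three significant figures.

M_n ≈ 2110 kN·m

Assume both tension and compression steel yield.
Net tension couple steel: A_s − A'_s = 6640 mm².
a = (A_s − A'_s) f_y / (0.85 f'_c b) = 2755600/(0.85 × 35.4 × 415) = 220.67 mm.
c = a/β₁ = 220.67/0.797 = 276.88 mm; ε'_s = 0.003(c − d')/c = 0.0022 ≥ f_y/E_s = 0.0021, so compression steel does yield.
M_n = (A_s − A'_s) f_y (d − a/2) + A'_s f_y (d − d') = [2755600 × (755 − 110.335) + 493850 × (755 − 75)] × 10⁻⁶ = 1776.44 + 335.82 = 2112.26 kN·m.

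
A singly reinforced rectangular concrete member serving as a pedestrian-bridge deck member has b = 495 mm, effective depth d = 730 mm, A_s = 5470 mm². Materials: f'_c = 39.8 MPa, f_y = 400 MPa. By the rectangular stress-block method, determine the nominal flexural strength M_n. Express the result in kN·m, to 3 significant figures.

M_n ≈ 1450 kN·m

T = A_s f_y = 5470 × 400 = 2188000 N = 2188 kN.
From C = T: a = T/(0.85 f'_c b) = 2188000/(0.85 × 39.8 × 495) = 130.66 mm.
M_n = T(d − a/2) = 2188 kN × (730 − 65.33) mm = 1454.30 kN·m.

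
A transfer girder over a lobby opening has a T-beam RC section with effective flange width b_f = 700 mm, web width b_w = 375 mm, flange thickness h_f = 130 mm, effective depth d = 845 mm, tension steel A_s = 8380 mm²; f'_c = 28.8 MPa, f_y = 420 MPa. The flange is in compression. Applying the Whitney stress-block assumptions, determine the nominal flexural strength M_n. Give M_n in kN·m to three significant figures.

M_n ≈ 2570 kN·m

Tension: T = A_s f_y = 8380 × 420 = 3519600 N.
Try a within the flange: a = T/(0.85 f'_c b_f) = 3519600/(0.85 × 28.8 × 700) = 205.39 mm.
a = 205.39 > h_f = 130 mm: the block extends into the web. Split into flange-overhang and web parts.
C_f = 0.85 f'_c (b_f − b_w) h_f = 0.85 × 28.8 × (700 − 375) × 130 = 1034280 N.
Remaining web compression depth: a_w = (T − C_f)/(0.85 f'_c b_w) = (3519600 − 1034280)/(0.85 × 28.8 × 375) = 270.73 mm.
M_n = C_f(d − h_f/2) + (T − C_f)(d − a_w/2) = 1034280 × (845 − 65) + 2485320 × (845 − 135.365) = 806.74 + 1763.67 = 2570.41 × 10⁶ N·mm.
M_n = 2570.41 kN·m.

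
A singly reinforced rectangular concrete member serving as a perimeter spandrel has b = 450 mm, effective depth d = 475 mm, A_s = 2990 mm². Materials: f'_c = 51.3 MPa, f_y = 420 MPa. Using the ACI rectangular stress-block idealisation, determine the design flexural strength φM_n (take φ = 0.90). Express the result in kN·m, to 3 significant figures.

T = A_s f_y = 2990 × 420 = 1255800 N = 1255.8 kN.
From C = T: a = T/(0.85 f'_c b) = 1255800/(0.85 × 51.3 × 450) = 64.00 mm.
M_n = T(d − a/2) = 1255.8 kN × (475 − 32) mm = 556.32 kN·m.
φM_n = 0.90 × 556.32 = 500.69 kN·m.

φM_n ≈ 501 kN·m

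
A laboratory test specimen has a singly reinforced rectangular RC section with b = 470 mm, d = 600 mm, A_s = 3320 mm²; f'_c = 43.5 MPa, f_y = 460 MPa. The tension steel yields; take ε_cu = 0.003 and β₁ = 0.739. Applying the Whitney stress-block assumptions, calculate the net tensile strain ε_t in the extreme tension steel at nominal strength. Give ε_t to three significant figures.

ε_t ≈ 0.0121

a = A_s f_y/(0.85 f'_c b) = 87.88 mm.
β₁ = 0.739, so c = a/β₁ = 87.88/0.739 = 118.92 mm.
From the linear strain diagram with ε_cu = 0.003: ε_t = 0.003 (d − c)/c = 0.003 × (600 − 118.92)/118.92 = 0.0121.
Since ε_t ≥ 0.005, the section is tension-controlled.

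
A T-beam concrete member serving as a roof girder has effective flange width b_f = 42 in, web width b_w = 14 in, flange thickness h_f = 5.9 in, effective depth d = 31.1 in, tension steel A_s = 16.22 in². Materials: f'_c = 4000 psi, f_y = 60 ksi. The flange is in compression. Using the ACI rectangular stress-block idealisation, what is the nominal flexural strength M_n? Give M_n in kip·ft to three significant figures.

M_n ≈ 2240 kip·ft

Tension: T = A_s f_y = 16.22 × 60 = 973.2 kips.
Try a within the flange: a = T/(0.85 f'_c b_f) = 973.2/(0.85 × 4 × 42) = 6.815 in.
a = 6.815 > h_f = 5.9 in: the block extends into the web. Split into flange-overhang and web parts.
C_f = 0.85 f'_c (b_f − b_w) h_f = 0.85 × 4 × (42 − 14) × 5.9 = 561.7 kips.
Remaining web compression depth: a_w = (T − C_f)/(0.85 f'_c b_w) = (973.2 − 561.7)/(0.85 × 4 × 14) = 8.645 in.
M_n = C_f(d − h_f/2) + (T − C_f)(d − a_w/2) = 561.7 × (31.1 − 2.95) + 411.5 × (31.1 − 4.3225) = 15811.9 + 11018.9 = 26830.8 kip·in.
M_n = 26830.8/12 = 2235.90 kip·ft.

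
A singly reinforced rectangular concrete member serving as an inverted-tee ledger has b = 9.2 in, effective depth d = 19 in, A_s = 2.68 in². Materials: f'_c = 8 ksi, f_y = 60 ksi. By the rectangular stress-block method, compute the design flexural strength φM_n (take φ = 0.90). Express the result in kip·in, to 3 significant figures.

T = A_s f_y = 2.68 × 60 = 160.8 kips.
a = T/(0.85 f'_c b) = 160.8/(0.85 × 8 × 9.2) = 2.570 in.
M_n = T(d − a/2) = 160.8 × (19 − 1.285) = 2848.6 kip·in.
φM_n = 0.90 × 2848.6 = 2563.7 kip·in.

φM_n ≈ 2560 kip·in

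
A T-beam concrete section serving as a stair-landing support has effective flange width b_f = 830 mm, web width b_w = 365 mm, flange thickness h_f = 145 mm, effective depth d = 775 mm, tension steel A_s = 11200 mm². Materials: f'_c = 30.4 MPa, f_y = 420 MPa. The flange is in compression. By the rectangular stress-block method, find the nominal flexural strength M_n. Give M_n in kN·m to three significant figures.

Tension: T = A_s f_y = 11200 × 420 = 4704000 N.
Try a within the flange: a = T/(0.85 f'_c b_f) = 4704000/(0.85 × 30.4 × 830) = 219.33 mm.
a = 219.33 > h_f = 145 mm: the block extends into the web. Split into flange-overhang and web parts.
C_f = 0.85 f'_c (b_f − b_w) h_f = 0.85 × 30.4 × (830 − 365) × 145 = 1742262 N.
Remaining web compression depth: a_w = (T − C_f)/(0.85 f'_c b_w) = (4704000 − 1742262)/(0.85 × 30.4 × 365) = 314.02 mm.
M_n = C_f(d − h_f/2) + (T − C_f)(d − a_w/2) = 1742262 × (775 − 72.5) + 2961738 × (775 − 157.01) = 1223.94 + 1830.32 = 3054.26 × 10⁶ N·mm.
M_n = 3054.26 kN·m.

M_n ≈ 3050 kN·m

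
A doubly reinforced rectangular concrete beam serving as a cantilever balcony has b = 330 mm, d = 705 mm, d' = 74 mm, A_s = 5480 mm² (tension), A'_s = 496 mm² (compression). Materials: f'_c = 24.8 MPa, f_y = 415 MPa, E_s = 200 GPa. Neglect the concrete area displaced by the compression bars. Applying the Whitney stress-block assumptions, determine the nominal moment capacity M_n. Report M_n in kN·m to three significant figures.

M_n ≈ 1280 kN·m

Assume both tension and compression steel yield.
Net tension couple steel: A_s − A'_s = 4984 mm².
a = (A_s − A'_s) f_y / (0.85 f'_c b) = 2068360/(0.85 × 24.8 × 330) = 297.33 mm.
c = a/β₁ = 297.33/0.85 = 349.80 mm; ε'_s = 0.003(c − d')/c = 0.0024 ≥ f_y/E_s = 0.0021, so compression steel does yield.
M_n = (A_s − A'_s) f_y (d − a/2) + A'_s f_y (d − d') = [2068360 × (705 − 148.665) + 205840 × (705 − 74)] × 10⁻⁶ = 1150.70 + 129.89 = 1280.59 kN·m.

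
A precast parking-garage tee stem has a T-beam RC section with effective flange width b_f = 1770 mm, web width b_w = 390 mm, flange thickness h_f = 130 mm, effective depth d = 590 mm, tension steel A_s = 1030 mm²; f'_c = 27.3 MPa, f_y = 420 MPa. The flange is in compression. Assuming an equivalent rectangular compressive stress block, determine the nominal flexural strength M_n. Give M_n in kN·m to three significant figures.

M_n ≈ 253 kN·m

Tension: T = A_s f_y = 1030 × 420 = 432600 N.
Try a within the flange: a = T/(0.85 f'_c b_f) = 432600/(0.85 × 27.3 × 1770) = 10.53 mm.
Since a = 10.53 ≤ h_f = 130 mm, the stress block lies entirely in the flange; analyse as a rectangular beam of width b_f.
M_n = T(d − a/2) = 432600 × (590 − 5.265) = 252.96 × 10⁶ N·mm.
M_n = 252.96 kN·m.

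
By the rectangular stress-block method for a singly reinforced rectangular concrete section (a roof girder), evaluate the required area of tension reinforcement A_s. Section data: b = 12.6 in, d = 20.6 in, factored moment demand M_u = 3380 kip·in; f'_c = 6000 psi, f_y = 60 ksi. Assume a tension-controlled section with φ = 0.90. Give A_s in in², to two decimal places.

M_n = M_u/φ = 3380/0.90 = 3755.56 kip·in.
From M_n = 0.85 f'_c a b (d − a/2):
a = d − √(d² − 2M_n/(0.85 f'_c b)) = 20.6 − √(20.6² − 2 × 3755.56/(0.85 × 6 × 12.6)) = 3.065 in.
A_s = 0.85 f'_c a b / f_y = 0.85 × 6 × 3.065 × 12.6 / 60 = 3.283 in².

A_s ≈ 3.28 in²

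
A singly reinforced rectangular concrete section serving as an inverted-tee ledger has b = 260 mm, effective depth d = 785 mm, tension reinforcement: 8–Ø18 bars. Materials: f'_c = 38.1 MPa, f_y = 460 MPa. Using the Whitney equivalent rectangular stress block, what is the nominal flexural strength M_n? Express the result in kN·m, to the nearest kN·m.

A_s = 8 × 254 = 2032 mm².
T = A_s f_y = 2032 × 460 = 934720 N = 934.72 kN.
From C = T: a = T/(0.85 f'_c b) = 934720/(0.85 × 38.1 × 260) = 111.01 mm.
M_n = T(d − a/2) = 934.72 kN × (785 − 55.505) mm = 681.87 kN·m.

M_n ≈ 682 kN·m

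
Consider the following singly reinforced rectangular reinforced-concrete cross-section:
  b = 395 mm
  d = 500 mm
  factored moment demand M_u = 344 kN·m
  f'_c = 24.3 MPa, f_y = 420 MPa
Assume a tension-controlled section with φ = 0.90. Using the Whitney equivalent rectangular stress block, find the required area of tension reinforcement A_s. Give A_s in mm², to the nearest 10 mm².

A_s ≈ 2030 mm²

M_n = M_u/φ = 344/0.90 = 382.222 kN·m.
With M_n = 0.85 f'_c a b (d − a/2), solve the quadratic for a:
a = d − √(d² − 2M_n/(0.85 f'_c b)) = 500 − √(500² − 2 × 382.222×10⁶/(0.85 × 24.3 × 395)) = 104.65 mm.
A_s = 0.85 f'_c a b / f_y = 0.85 × 24.3 × 104.65 × 395 / 420 = 2032.9 mm².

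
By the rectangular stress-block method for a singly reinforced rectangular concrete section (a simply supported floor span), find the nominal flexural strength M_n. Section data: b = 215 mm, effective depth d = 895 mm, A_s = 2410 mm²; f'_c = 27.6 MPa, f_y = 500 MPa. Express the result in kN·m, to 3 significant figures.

T = A_s f_y = 2410 × 500 = 1205000 N = 1205 kN.
From C = T: a = T/(0.85 f'_c b) = 1205000/(0.85 × 27.6 × 215) = 238.90 mm.
M_n = T(d − a/2) = 1205 kN × (895 − 119.45) mm = 934.54 kN·m.

M_n ≈ 935 kN·m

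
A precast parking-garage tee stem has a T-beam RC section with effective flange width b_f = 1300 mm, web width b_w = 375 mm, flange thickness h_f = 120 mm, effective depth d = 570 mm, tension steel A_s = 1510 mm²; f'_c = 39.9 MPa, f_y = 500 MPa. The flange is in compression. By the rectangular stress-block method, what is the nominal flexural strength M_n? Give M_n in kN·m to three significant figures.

M_n ≈ 424 kN·m

Tension: T = A_s f_y = 1510 × 500 = 755000 N.
Try a within the flange: a = T/(0.85 f'_c b_f) = 755000/(0.85 × 39.9 × 1300) = 17.12 mm.
Since a = 17.12 ≤ h_f = 120 mm, the stress block lies entirely in the flange; analyse as a rectangular beam of width b_f.
M_n = T(d − a/2) = 755000 × (570 − 8.56) = 423.89 × 10⁶ N·mm.
M_n = 423.89 kN·m.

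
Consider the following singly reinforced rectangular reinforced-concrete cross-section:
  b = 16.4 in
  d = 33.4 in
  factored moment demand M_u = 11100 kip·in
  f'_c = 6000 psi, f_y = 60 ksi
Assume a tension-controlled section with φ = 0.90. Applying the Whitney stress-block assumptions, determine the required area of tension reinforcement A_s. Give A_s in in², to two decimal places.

M_n = M_u/φ = 11100/0.90 = 12333.3 kip·in.
From M_n = 0.85 f'_c a b (d − a/2):
a = d − √(d² − 2M_n/(0.85 f'_c b)) = 33.4 − √(33.4² − 2 × 12333.3/(0.85 × 6 × 16.4)) = 4.753 in.
A_s = 0.85 f'_c a b / f_y = 0.85 × 6 × 4.753 × 16.4 / 60 = 6.626 in².

A_s ≈ 6.63 in²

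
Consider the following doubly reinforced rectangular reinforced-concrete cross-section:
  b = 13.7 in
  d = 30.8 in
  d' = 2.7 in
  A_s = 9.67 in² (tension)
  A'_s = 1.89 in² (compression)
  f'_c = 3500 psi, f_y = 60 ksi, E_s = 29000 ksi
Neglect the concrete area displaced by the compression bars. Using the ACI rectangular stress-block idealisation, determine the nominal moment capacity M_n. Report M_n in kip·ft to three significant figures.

M_n ≈ 1240 kip·ft

Assume both steels yield.
a = (A_s − A'_s) f_y/(0.85 f'_c b) = (9.67 − 1.89) × 60/(0.85 × 3.5 × 13.7) = 11.453 in.
c = a/β₁ = 11.453/0.85 = 13.474 in; ε'_s = 0.003(c − d')/c = 0.0024 ≥ ε_y = 0.0021, so the compression steel yields.
M_n = (A_s − A'_s) f_y (d − a/2) + A'_s f_y (d − d') = 466.8 × (30.8 − 5.7265) + 113.4 × (30.8 − 2.7) = 11704.3 + 3186.5 = 14890.8 kip·in = 14890.8/12 = 1240.90 kip·ft.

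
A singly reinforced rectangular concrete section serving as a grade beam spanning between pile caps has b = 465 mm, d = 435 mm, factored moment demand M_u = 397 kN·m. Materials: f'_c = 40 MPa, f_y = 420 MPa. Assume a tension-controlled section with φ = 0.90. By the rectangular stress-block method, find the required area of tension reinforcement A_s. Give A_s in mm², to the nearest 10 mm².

M_n = M_u/φ = 397/0.90 = 441.111 kN·m.
With M_n = 0.85 f'_c a b (d − a/2), solve the quadratic for a:
a = d − √(d² − 2M_n/(0.85 f'_c b)) = 435 − √(435² − 2 × 441.111×10⁶/(0.85 × 40 × 465)) = 69.73 mm.
A_s = 0.85 f'_c a b / f_y = 0.85 × 40 × 69.73 × 465 / 420 = 2624.8 mm².

A_s ≈ 2620 mm²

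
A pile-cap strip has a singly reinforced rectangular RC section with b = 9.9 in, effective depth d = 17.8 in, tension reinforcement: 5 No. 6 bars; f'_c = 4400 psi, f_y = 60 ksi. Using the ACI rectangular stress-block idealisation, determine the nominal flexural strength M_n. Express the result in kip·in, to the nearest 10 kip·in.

M_n ≈ 2110 kip·in

A_s = 5 × 0.44 = 2.2 in².
T = A_s f_y = 2.2 × 60 = 132 kips.
a = T/(0.85 f'_c b) = 132/(0.85 × 4.4 × 9.9) = 3.565 in.
M_n = T(d − a/2) = 132 × (17.8 − 1.7825) = 2114.3 kip·in.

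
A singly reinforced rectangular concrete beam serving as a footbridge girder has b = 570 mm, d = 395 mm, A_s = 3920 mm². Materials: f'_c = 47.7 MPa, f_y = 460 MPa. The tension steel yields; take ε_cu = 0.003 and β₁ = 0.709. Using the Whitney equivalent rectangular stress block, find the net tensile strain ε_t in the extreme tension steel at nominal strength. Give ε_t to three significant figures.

a = A_s f_y/(0.85 f'_c b) = 78.02 mm.
β₁ = 0.709, so c = a/β₁ = 78.02/0.709 = 110.04 mm.
From the linear strain diagram with ε_cu = 0.003: ε_t = 0.003 (d − c)/c = 0.003 × (395 − 110.04)/110.04 = 0.00777.
Since ε_t ≥ 0.005, the section is tension-controlled.

ε_t ≈ 0.00777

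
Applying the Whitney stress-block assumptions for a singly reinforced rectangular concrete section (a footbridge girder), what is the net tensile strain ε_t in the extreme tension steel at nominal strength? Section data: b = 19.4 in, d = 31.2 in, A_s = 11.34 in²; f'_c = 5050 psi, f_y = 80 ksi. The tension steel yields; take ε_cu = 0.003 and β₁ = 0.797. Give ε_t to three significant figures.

a = A_s f_y/(0.85 f'_c b) = 10.894 in.
β₁ = 0.797, so c = a/β₁ = 10.894/0.797 = 13.669 in.
From the linear strain diagram with ε_cu = 0.003: ε_t = 0.003 (d − c)/c = 0.003 × (31.2 − 13.669)/13.669 = 0.00385.
ε_t < 0.004 — the section is over-reinforced for flexure under ACI limits.

ε_t ≈ 0.00385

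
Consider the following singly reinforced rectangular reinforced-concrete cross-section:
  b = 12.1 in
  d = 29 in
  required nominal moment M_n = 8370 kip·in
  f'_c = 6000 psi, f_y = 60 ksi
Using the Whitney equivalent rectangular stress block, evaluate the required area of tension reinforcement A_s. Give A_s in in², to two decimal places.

From M_n = 0.85 f'_c a b (d − a/2):
a = d − √(d² − 2M_n/(0.85 f'_c b)) = 29 − √(29² − 2 × 8370/(0.85 × 6 × 12.1)) = 5.131 in.
A_s = 0.85 f'_c a b / f_y = 0.85 × 6 × 5.131 × 12.1 / 60 = 5.277 in².

A_s ≈ 5.28 in²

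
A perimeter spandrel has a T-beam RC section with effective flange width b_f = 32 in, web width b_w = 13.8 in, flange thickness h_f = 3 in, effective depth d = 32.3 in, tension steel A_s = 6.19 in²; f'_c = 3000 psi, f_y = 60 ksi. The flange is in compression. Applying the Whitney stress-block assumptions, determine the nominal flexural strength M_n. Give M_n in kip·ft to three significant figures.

Tension: T = A_s f_y = 6.19 × 60 = 371.4 kips.
Try a within the flange: a = T/(0.85 f'_c b_f) = 371.4/(0.85 × 3 × 32) = 4.551 in.
a = 4.551 > h_f = 3 in: the block extends into the web. Split into flange-overhang and web parts.
C_f = 0.85 f'_c (b_f − b_w) h_f = 0.85 × 3 × (32 − 13.8) × 3 = 139.2 kips.
Remaining web compression depth: a_w = (T − C_f)/(0.85 f'_c b_w) = (371.4 − 139.2)/(0.85 × 3 × 13.8) = 6.598 in.
M_n = C_f(d − h_f/2) + (T − C_f)(d − a_w/2) = 139.2 × (32.3 − 1.5) + 232.2 × (32.3 − 3.299) = 4287.4 + 6734.0 = 11021.4 kip·in.
M_n = 11021.4/12 = 918.45 kip·ft.

M_n ≈ 918 kip·ft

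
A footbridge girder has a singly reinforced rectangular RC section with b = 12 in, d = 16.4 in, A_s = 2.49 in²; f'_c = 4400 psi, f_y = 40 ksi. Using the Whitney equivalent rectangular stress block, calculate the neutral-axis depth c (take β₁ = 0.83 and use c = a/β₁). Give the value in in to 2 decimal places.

T = A_s f_y = 2.49 × 40 = 99.6 kips.
a = T/(0.85 f'_c b) = 99.6/(0.85 × 4.4 × 12) = 2.2193 in.
With β₁ = 0.83, c = a/β₁ = 2.2193/0.83 = 2.67 in.

c ≈ 2.67 in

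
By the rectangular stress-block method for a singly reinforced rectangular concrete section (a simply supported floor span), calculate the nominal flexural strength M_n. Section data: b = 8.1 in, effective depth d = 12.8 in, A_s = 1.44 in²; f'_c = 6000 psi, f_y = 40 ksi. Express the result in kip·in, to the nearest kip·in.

T = A_s f_y = 1.44 × 40 = 57.6 kips.
a = T/(0.85 f'_c b) = 57.6/(0.85 × 6 × 8.1) = 1.394 in.
M_n = T(d − a/2) = 57.6 × (12.8 − 0.697) = 697.1 kip·in.

M_n ≈ 697 kip·in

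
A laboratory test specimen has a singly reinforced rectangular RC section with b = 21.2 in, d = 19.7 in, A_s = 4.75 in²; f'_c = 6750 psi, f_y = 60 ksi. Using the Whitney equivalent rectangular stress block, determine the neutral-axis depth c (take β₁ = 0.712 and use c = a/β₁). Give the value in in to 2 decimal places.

T = A_s f_y = 4.75 × 60 = 285 kips.
a = T/(0.85 f'_c b) = 285/(0.85 × 6.75 × 21.2) = 2.3431 in.
With β₁ = 0.712, c = a/β₁ = 2.3431/0.712 = 3.29 in.

c ≈ 3.29 in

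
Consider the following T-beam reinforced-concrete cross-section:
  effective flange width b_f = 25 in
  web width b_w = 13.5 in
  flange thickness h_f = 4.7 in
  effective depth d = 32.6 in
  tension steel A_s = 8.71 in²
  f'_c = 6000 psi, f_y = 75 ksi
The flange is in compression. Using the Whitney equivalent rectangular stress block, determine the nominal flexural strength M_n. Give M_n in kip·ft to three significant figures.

Tension: T = A_s f_y = 8.71 × 75 = 653.25 kips.
Try a within the flange: a = T/(0.85 f'_c b_f) = 653.25/(0.85 × 6 × 25) = 5.124 in.
a = 5.124 > h_f = 4.7 in: the block extends into the web. Split into flange-overhang and web parts.
C_f = 0.85 f'_c (b_f − b_w) h_f = 0.85 × 6 × (25 − 13.5) × 4.7 = 275.7 kips.
Remaining web compression depth: a_w = (T − C_f)/(0.85 f'_c b_w) = (653.25 − 275.7)/(0.85 × 6 × 13.5) = 5.484 in.
M_n = C_f(d − h_f/2) + (T − C_f)(d − a_w/2) = 275.7 × (32.6 − 2.35) + 377.55 × (32.6 − 2.742) = 8339.9 + 11272.9 = 19612.8 kip·in.
M_n = 19612.8/12 = 1634.40 kip·ft.

M_n ≈ 1630 kip·ft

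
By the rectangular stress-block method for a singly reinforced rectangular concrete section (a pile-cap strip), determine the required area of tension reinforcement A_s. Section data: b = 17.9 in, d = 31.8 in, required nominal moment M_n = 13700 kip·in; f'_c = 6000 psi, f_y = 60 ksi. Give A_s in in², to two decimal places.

A_s ≈ 7.81 in²

From M_n = 0.85 f'_c a b (d − a/2):
a = d − √(d² − 2M_n/(0.85 f'_c b)) = 31.8 − √(31.8² − 2 × 13700/(0.85 × 6 × 17.9)) = 5.134 in.
A_s = 0.85 f'_c a b / f_y = 0.85 × 6 × 5.134 × 17.9 / 60 = 7.811 in².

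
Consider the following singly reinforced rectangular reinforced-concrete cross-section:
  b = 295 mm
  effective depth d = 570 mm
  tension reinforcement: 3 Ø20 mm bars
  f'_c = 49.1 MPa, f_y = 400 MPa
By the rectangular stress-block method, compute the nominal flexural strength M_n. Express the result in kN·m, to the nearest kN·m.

M_n ≈ 209 kN·m

A_s = 3 × 314 = 942 mm².
T = A_s f_y = 942 × 400 = 376800 N = 376.8 kN.
From C = T: a = T/(0.85 f'_c b) = 376800/(0.85 × 49.1 × 295) = 30.60 mm.
M_n = T(d − a/2) = 376.8 kN × (570 − 15.3) mm = 209.01 kN·m.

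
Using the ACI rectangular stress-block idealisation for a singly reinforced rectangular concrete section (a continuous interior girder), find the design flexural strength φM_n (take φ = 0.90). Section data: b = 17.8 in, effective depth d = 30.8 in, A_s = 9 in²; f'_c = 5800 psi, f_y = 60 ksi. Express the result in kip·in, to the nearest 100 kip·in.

φM_n ≈ 13500 kip·in

T = A_s f_y = 9 × 60 = 540 kips.
a = T/(0.85 f'_c b) = 540/(0.85 × 5.8 × 17.8) = 6.154 in.
M_n = T(d − a/2) = 540 × (30.8 − 3.077) = 14970.4 kip·in.
φM_n = 0.90 × 14970.4 = 13473.4 kip·in.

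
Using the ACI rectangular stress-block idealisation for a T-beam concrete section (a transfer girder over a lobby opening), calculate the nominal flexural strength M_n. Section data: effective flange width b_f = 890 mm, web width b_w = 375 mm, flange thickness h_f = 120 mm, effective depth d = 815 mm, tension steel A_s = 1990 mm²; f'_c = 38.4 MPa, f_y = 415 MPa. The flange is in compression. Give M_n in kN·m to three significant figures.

M_n ≈ 661 kN·m

Tension: T = A_s f_y = 1990 × 415 = 825850 N.
Try a within the flange: a = T/(0.85 f'_c b_f) = 825850/(0.85 × 38.4 × 890) = 28.43 mm.
Since a = 28.43 ≤ h_f = 120 mm, the stress block lies entirely in the flange; analyse as a rectangular beam of width b_f.
M_n = T(d − a/2) = 825850 × (815 − 14.215) = 661.33 × 10⁶ N·mm.
M_n = 661.33 kN·m.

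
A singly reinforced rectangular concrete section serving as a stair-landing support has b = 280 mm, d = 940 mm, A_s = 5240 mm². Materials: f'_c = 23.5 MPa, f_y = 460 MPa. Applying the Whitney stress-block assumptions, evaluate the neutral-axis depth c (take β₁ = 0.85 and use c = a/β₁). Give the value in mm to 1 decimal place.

c ≈ 507.0 mm

T = A_s f_y = 5240 × 460 = 2410400 N = 2410.4 kN.
Setting C = 0.85 f'_c a b equal to T: a = 2410400/(0.85 × 23.5 × 280) = 430.967 mm.
With β₁ = 0.85, c = a/β₁ = 430.967/0.85 = 507.0 mm.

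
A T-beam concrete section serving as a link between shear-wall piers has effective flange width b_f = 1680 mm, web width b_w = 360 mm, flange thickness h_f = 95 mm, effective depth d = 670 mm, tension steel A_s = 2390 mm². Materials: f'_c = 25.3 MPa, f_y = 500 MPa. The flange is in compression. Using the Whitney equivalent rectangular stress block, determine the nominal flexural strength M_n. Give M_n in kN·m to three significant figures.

Tension: T = A_s f_y = 2390 × 500 = 1195000 N.
Try a within the flange: a = T/(0.85 f'_c b_f) = 1195000/(0.85 × 25.3 × 1680) = 33.08 mm.
Since a = 33.08 ≤ h_f = 95 mm, the stress block lies entirely in the flange; analyse as a rectangular beam of width b_f.
M_n = T(d − a/2) = 1195000 × (670 − 16.54) = 780.88 × 10⁶ N·mm.
M_n = 780.88 kN·m.

M_n ≈ 781 kN·m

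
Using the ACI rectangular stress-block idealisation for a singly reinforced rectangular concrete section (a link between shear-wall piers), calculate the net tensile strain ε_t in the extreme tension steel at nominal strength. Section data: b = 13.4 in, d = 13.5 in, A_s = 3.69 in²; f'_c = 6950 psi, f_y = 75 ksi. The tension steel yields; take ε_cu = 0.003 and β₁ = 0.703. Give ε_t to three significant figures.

a = A_s f_y/(0.85 f'_c b) = 3.496 in.
β₁ = 0.703, so c = a/β₁ = 3.496/0.703 = 4.973 in.
From the linear strain diagram with ε_cu = 0.003: ε_t = 0.003 (d − c)/c = 0.003 × (13.5 − 4.973)/4.973 = 0.00514.
Since ε_t ≥ 0.005, the section is tension-controlled.

ε_t ≈ 0.00514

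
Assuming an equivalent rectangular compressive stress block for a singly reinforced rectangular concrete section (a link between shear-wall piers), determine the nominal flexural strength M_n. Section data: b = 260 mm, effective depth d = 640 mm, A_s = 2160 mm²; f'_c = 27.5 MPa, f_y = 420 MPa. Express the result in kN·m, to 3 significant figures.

M_n ≈ 513 kN·m

T = A_s f_y = 2160 × 420 = 907200 N = 907.2 kN.
From C = T: a = T/(0.85 f'_c b) = 907200/(0.85 × 27.5 × 260) = 149.27 mm.
M_n = T(d − a/2) = 907.2 kN × (640 − 74.635) mm = 512.90 kN·m.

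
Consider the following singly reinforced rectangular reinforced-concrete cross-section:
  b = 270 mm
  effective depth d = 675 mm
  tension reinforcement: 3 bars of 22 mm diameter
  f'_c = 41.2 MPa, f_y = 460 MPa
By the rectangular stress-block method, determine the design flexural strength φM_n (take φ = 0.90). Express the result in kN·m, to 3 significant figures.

A_s = 3 × 380 = 1140 mm².
T = A_s f_y = 1140 × 460 = 524400 N = 524.4 kN.
From C = T: a = T/(0.85 f'_c b) = 524400/(0.85 × 41.2 × 270) = 55.46 mm.
M_n = T(d − a/2) = 524.4 kN × (675 − 27.73) mm = 339.43 kN·m.
φM_n = 0.90 × 339.43 = 305.49 kN·m.

φM_n ≈ 305 kN·m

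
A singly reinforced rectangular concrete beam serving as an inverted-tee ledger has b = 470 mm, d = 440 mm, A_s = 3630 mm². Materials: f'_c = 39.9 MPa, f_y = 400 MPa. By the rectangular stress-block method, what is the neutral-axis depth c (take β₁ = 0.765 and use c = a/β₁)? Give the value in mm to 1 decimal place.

T = A_s f_y = 3630 × 400 = 1452000 N = 1452 kN.
Setting C = 0.85 f'_c a b equal to T: a = 1452000/(0.85 × 39.9 × 470) = 91.091 mm.
With β₁ = 0.765, c = a/β₁ = 91.091/0.765 = 119.1 mm.

c ≈ 119.1 mm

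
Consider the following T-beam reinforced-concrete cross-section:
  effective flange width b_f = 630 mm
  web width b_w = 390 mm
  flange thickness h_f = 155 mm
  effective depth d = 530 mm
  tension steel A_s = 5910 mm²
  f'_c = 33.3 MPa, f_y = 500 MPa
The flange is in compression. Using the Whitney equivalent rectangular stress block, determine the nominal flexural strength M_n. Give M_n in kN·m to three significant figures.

Tension: T = A_s f_y = 5910 × 500 = 2955000 N.
Try a within the flange: a = T/(0.85 f'_c b_f) = 2955000/(0.85 × 33.3 × 630) = 165.71 mm.
a = 165.71 > h_f = 155 mm: the block extends into the web. Split into flange-overhang and web parts.
C_f = 0.85 f'_c (b_f − b_w) h_f = 0.85 × 33.3 × (630 − 390) × 155 = 1052946 N.
Remaining web compression depth: a_w = (T − C_f)/(0.85 f'_c b_w) = (2955000 − 1052946)/(0.85 × 33.3 × 390) = 172.30 mm.
M_n = C_f(d − h_f/2) + (T − C_f)(d − a_w/2) = 1052946 × (530 − 77.5) + 1902054 × (530 − 86.15) = 476.46 + 844.23 = 1320.69 × 10⁶ N·mm.
M_n = 1320.69 kN·m.

M_n ≈ 1320 kN·m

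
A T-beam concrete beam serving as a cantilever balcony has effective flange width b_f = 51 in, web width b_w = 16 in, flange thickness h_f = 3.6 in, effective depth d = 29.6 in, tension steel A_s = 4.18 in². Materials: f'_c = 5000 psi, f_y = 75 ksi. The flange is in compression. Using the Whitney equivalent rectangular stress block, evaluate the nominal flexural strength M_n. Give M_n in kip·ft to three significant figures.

M_n ≈ 754 kip·ft

Tension: T = A_s f_y = 4.18 × 75 = 313.5 kips.
Try a within the flange: a = T/(0.85 f'_c b_f) = 313.5/(0.85 × 5 × 51) = 1.446 in.
Since a = 1.446 ≤ h_f = 3.6 in, the stress block lies entirely in the flange; analyse as a rectangular beam of width b_f.
M_n = T(d − a/2) = 313.5 × (29.6 − 0.723) = 9052.9 kip·in.
M_n = 9052.9/12 = 754.41 kip·ft.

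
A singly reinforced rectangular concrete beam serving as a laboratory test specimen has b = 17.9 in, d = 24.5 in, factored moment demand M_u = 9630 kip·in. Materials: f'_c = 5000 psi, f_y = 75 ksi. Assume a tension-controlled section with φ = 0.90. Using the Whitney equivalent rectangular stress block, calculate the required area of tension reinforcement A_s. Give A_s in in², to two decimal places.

M_n = M_u/φ = 9630/0.90 = 10700 kip·in.
From M_n = 0.85 f'_c a b (d − a/2):
a = d − √(d² − 2M_n/(0.85 f'_c b)) = 24.5 − √(24.5² − 2 × 10700/(0.85 × 5 × 17.9)) = 6.641 in.
A_s = 0.85 f'_c a b / f_y = 0.85 × 5 × 6.641 × 17.9 / 75 = 6.736 in².

A_s ≈ 6.74 in²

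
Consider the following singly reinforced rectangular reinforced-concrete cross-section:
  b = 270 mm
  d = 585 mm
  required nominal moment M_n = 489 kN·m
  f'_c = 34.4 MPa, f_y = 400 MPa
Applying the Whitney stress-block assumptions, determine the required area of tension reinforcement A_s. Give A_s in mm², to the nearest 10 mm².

A_s ≈ 2320 mm²

With M_n = 0.85 f'_c a b (d − a/2), solve the quadratic for a:
a = d − √(d² − 2M_n/(0.85 f'_c b)) = 585 − √(585² − 2 × 489×10⁶/(0.85 × 34.4 × 270)) = 117.72 mm.
A_s = 0.85 f'_c a b / f_y = 0.85 × 34.4 × 117.72 × 270 / 400 = 2323.4 mm².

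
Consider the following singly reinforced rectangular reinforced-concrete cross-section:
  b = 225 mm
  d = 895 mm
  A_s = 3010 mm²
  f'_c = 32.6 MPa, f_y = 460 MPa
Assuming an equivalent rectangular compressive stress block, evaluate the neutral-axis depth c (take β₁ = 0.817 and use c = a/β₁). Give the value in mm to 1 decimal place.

c ≈ 271.8 mm

T = A_s f_y = 3010 × 460 = 1384600 N = 1384.6 kN.
Setting C = 0.85 f'_c a b equal to T: a = 1384600/(0.85 × 32.6 × 225) = 222.078 mm.
With β₁ = 0.817, c = a/β₁ = 222.078/0.817 = 271.8 mm.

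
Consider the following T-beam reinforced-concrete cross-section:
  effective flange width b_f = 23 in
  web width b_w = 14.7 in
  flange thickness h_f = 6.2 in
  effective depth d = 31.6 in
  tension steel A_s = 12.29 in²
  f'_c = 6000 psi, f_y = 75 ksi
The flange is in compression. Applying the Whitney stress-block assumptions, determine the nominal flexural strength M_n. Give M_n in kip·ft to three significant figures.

M_n ≈ 2120 kip·ft

Tension: T = A_s f_y = 12.29 × 75 = 921.75 kips.
Try a within the flange: a = T/(0.85 f'_c b_f) = 921.75/(0.85 × 6 × 23) = 7.858 in.
a = 7.858 > h_f = 6.2 in: the block extends into the web. Split into flange-overhang and web parts.
C_f = 0.85 f'_c (b_f − b_w) h_f = 0.85 × 6 × (23 − 14.7) × 6.2 = 262.4 kips.
Remaining web compression depth: a_w = (T − C_f)/(0.85 f'_c b_w) = (921.75 − 262.4)/(0.85 × 6 × 14.7) = 8.795 in.
M_n = C_f(d − h_f/2) + (T − C_f)(d − a_w/2) = 262.4 × (31.6 − 3.1) + 659.35 × (31.6 − 4.3975) = 7478.4 + 17936.0 = 25414.4 kip·in.
M_n = 25414.4/12 = 2117.87 kip·ft.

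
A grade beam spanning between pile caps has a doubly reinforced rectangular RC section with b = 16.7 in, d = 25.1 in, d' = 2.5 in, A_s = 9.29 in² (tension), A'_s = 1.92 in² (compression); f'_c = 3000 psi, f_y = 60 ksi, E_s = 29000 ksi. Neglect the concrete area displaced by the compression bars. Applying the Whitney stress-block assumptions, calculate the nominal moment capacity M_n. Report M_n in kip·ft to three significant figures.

Assume both steels yield.
a = (A_s − A'_s) f_y/(0.85 f'_c b) = (9.29 − 1.92) × 60/(0.85 × 3 × 16.7) = 10.384 in.
c = a/β₁ = 10.384/0.85 = 12.216 in; ε'_s = 0.003(c − d')/c = 0.0024 ≥ ε_y = 0.0021, so the compression steel yields.
M_n = (A_s − A'_s) f_y (d − a/2) + A'_s f_y (d − d') = 442.2 × (25.1 − 5.192) + 115.2 × (25.1 − 2.5) = 8803.3 + 2603.5 = 11406.8 kip·in = 11406.8/12 = 950.57 kip·ft.

M_n ≈ 951 kip·ft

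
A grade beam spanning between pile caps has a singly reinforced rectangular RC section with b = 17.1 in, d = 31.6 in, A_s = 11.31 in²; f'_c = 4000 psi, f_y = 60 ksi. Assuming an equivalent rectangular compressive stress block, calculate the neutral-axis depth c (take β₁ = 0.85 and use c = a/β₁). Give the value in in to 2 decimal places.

T = A_s f_y = 11.31 × 60 = 678.6 kips.
a = T/(0.85 f'_c b) = 678.6/(0.85 × 4 × 17.1) = 11.6718 in.
With β₁ = 0.85, c = a/β₁ = 11.6718/0.85 = 13.73 in.

c ≈ 13.73 in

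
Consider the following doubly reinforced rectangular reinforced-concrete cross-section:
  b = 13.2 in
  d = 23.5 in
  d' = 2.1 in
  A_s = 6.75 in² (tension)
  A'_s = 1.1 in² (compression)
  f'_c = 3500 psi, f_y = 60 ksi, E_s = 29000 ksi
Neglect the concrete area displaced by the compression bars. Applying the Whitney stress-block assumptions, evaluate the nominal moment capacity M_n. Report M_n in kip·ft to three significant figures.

M_n ≈ 660 kip·ft

Assume both steels yield.
a = (A_s − A'_s) f_y/(0.85 f'_c b) = (6.75 − 1.1) × 60/(0.85 × 3.5 × 13.2) = 8.633 in.
c = a/β₁ = 8.633/0.85 = 10.156 in; ε'_s = 0.003(c − d')/c = 0.0024 ≥ ε_y = 0.0021, so the compression steel yields.
M_n = (A_s − A'_s) f_y (d − a/2) + A'_s f_y (d − d') = 339 × (23.5 − 4.3165) + 66 × (23.5 − 2.1) = 6503.2 + 1412.4 = 7915.6 kip·in = 7915.6/12 = 659.63 kip·ft.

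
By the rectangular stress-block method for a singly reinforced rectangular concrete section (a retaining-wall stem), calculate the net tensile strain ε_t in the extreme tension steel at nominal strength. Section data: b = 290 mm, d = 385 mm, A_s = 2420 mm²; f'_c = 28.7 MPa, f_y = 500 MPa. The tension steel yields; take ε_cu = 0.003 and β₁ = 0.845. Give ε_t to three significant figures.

ε_t ≈ 0.00271

a = A_s f_y/(0.85 f'_c b) = 171.04 mm.
β₁ = 0.845, so c = a/β₁ = 171.04/0.845 = 202.41 mm.
From the linear strain diagram with ε_cu = 0.003: ε_t = 0.003 (d − c)/c = 0.003 × (385 − 202.41)/202.41 = 0.00271.
ε_t < 0.004 — the section is over-reinforced for flexure under ACI limits.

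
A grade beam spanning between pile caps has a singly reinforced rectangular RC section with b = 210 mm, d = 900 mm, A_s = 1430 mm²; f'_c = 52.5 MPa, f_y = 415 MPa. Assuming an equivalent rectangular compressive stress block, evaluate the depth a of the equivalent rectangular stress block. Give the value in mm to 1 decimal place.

T = A_s f_y = 1430 × 415 = 593450 N = 593.45 kN.
Setting C = 0.85 f'_c a b equal to T: a = 593450/(0.85 × 52.5 × 210) = 63.3 mm.

a ≈ 63.3 mm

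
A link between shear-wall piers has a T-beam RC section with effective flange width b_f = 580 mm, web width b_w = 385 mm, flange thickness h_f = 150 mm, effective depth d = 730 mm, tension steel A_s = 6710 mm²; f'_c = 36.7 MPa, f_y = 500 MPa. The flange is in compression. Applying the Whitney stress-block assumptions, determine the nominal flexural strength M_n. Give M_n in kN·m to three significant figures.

M_n ≈ 2130 kN·m

Tension: T = A_s f_y = 6710 × 500 = 3355000 N.
Try a within the flange: a = T/(0.85 f'_c b_f) = 3355000/(0.85 × 36.7 × 580) = 185.43 mm.
a = 185.43 > h_f = 150 mm: the block extends into the web. Split into flange-overhang and web parts.
C_f = 0.85 f'_c (b_f − b_w) h_f = 0.85 × 36.7 × (580 − 385) × 150 = 912454 N.
Remaining web compression depth: a_w = (T − C_f)/(0.85 f'_c b_w) = (3355000 − 912454)/(0.85 × 36.7 × 385) = 203.37 mm.
M_n = C_f(d − h_f/2) + (T − C_f)(d − a_w/2) = 912454 × (730 − 75) + 2442546 × (730 − 101.685) = 597.66 + 1534.69 = 2132.35 × 10⁶ N·mm.
M_n = 2132.35 kN·m.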